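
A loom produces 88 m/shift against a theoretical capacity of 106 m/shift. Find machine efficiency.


Formula: Efficiency% = (Actual output / Theoretical output) * 100
Efficiency% = (88 / 106) * 100
Efficiency% = 0.830189 * 100 = 83.0189% ≈ 83.0%

83.0%


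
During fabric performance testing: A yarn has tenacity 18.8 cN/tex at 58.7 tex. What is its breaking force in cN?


Formula: Breaking force = Tenacity * Linear density
F = 18.8 cN/tex * 58.7 tex
F = 1103.56 cN

1103.56 cN


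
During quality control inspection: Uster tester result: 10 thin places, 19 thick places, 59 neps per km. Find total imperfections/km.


Formula: Total = thin places + thick places + neps
Total = 10 + 19 + 59
Total = 88 imperfections/km

88 imperfections/km


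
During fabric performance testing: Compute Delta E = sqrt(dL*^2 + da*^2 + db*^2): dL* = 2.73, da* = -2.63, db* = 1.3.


Formula: Delta E = sqrt(dL*^2 + da*^2 + db*^2)
Step 1: dL*^2 = 2.73^2 = 7.4529
Step 2: da*^2 = (-2.63)^2 = 6.9169
Step 3: db*^2 = 1.3^2 = 1.69
Step 4: Sum = 7.4529 + 6.9169 + 1.69 = 16.0598
Step 5: Delta E = sqrt(16.0598) = 4.01

4.01 Delta E


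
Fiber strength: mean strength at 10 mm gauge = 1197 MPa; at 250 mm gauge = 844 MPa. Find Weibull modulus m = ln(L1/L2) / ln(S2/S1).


Formula: m = ln(L1/L2) / ln(S2/S1)
Step 1: ln(L1/L2) = ln(10/250) = -3.21888
Step 2: S2/S1 = 844/1197 = 0.7051
Step 3: ln(S2/S1) = ln(0.7051) = -0.34942
Step 4: m = -3.21888 / -0.34942 = 9.21

9.21 (Weibull m)


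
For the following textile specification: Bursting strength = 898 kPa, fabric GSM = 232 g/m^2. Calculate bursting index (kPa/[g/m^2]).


Formula: Bursting Index = Bursting Strength / Fabric GSM
BI = 898 kPa / 232 g/m^2
BI = 3.871 kPa/(g/m^2)

3.871 kPa/(g/m^2)


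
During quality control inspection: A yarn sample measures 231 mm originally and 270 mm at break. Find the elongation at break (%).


Formula: Elongation (%) = ((L_break - L0) / L0) * 100
Step 1: Extension = 270 - 231 = 39 mm
Step 2: Elongation = (39 / 231) * 100
Step 3: Elongation = 0.168831 * 100 = 16.8831% ≈ 16.9%

16.9%


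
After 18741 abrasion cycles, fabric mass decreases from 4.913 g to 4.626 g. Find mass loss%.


Formula: Mass loss% = ((m_before - m_after) / m_before) * 100
Step 1: Mass loss = 4.913 - 4.626 = 0.287 g
Step 2: Ratio = 0.287 / 4.913 = 0.0584164
Step 3: Mass loss% = 0.0584164 * 100 = 5.84164% ≈ 5.84%

5.84%


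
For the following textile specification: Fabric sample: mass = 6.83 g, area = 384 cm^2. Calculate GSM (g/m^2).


Formula: GSM = mass_g / area_m2
Step 1: Convert area: 384 cm^2 = 384 / 10000 = 0.0384 m^2
Step 2: GSM = 6.83 g / 0.0384 m^2 = 177.9 g/m^2

177.9 g/m^2


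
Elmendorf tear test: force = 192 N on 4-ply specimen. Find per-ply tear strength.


Formula: Per-ply strength = Total force / Number of plies
Per-ply = 192 N / 4
Per-ply = 48 N

48 N


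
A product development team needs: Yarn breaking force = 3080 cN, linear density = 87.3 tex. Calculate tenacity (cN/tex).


Formula: Tenacity = Breaking force / Linear density
Tenacity = 3080 cN / 87.3 tex
Tenacity = 35.28 cN/tex

35.28 cN/tex


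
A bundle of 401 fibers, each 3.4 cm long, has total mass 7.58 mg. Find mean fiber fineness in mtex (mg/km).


Formula: fineness (mtex) = mass (mg) / total length (km) = (mass_mg / total_length_m) * 1000
Step 1: Convert fiber length: 3.4 cm = 0.034 m
Step 2: Total fiber length = 401 * 0.034 = 13.634 m
Step 3: Linear density = 7.58 mg / 13.634 m = 0.5560 mg/m
Step 4: fineness = 0.5560 * 1000 = 556.0 mtex

556.0 mtex


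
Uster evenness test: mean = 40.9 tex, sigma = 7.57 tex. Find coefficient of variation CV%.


Formula: CV% = (standard deviation / mean) * 100
Step 1: Ratio = 7.57 / 40.9 = 0.185086
Step 2: CV% = 0.185086 * 100 = 18.5086% ≈ 18.5%

18.5%


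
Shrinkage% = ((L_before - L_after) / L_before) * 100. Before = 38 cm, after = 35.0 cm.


Formula: Shrinkage% = ((L_before - L_after) / L_before) * 100
Step 1: Shrinkage = 38 - 35.0 = 3.0 cm
Step 2: Shrinkage% = (3.0 / 38) * 100
Step 3: Shrinkage% = 0.078947 * 100 = 7.8947% ≈ 7.9%

7.9%


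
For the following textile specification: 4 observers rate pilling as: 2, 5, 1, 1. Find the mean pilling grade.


Formula: Mean = sum / count
Sum = 2 + 5 + 1 + 1 = 9
Mean = 9 / 4 = 2.3

2.3


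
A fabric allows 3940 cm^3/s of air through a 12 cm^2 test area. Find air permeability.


Formula: Air Permeability = Airflow / Test Area
AP = 3940 cm^3/s / 12 cm^2
AP = 328.3 cm^3/s/cm^2

328.3 cm^3/s/cm^2


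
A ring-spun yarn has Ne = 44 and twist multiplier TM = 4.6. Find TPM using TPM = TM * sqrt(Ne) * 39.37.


Formula: TPM = TM * sqrt(Ne) * 39.37
Step 1: sqrt(Ne) = sqrt(44) = 6.6332
Step 2: TM * sqrt(Ne) = 4.6 * 6.6332 = 30.5127
Step 3: TPM = 30.5127 * 39.37 = 1201 twists/m

1201 twists/m


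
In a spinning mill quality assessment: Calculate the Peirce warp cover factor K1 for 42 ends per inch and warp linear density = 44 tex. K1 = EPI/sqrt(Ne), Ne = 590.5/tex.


Formula: K1 = EPI / sqrt(Ne), with Ne = 590.5 / tex_warp
Step 1: Ne = 590.5 / 44 = 13.42
Step 2: sqrt(Ne) = sqrt(13.42) = 3.6633
Step 3: K1 = 42 / 3.6633 = 11.5

11.5


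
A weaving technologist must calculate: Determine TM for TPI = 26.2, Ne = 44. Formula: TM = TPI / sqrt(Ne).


Formula: TM = TPI / sqrt(Ne)
Step 1: sqrt(Ne) = sqrt(44) = 6.6332
Step 2: TM = 26.2 / 6.6332 = 3.95

3.95 TM


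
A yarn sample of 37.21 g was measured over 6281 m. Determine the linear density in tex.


Formula: Tex = (mass_g / length_m) * 1000
Substituting: Tex = (37.21 / 6281) * 1000
Intermediate: 37.21 / 6281 = 0.00592422 g/m
Tex = 0.00592422 * 1000 = 5.92 tex

5.92 tex


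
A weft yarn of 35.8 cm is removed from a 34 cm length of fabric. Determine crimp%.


Formula: Crimp% = ((L_yarn - L_fabric) / L_fabric) * 100
Step 1: Extension = 35.8 - 34 = 1.8 cm
Step 2: Crimp% = (1.8 / 34) * 100
Step 3: Crimp% = 0.052941 * 100 = 5.2941% ≈ 5.3%

5.3%


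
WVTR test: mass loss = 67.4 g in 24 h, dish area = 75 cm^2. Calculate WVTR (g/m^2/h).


Formula: WVTR = mass_loss / (area * time)
Step 1: Convert area: 75 cm^2 = 0.0075 m^2
Step 2: WVTR = 67.4 g / (0.0075 m^2 * 24 h)
Step 3: WVTR = 67.4 / 0.18 = 374.4 g/m^2/h

374.4 g/m^2/h


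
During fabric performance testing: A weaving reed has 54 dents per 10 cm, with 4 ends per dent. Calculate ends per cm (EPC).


Formula: EPC = (dents per 10 cm * ends per dent) / 10
Step 1: Total ends per 10 cm = 54 * 4 = 216
Step 2: EPC = 216 / 10 = 21.6 ends/cm

21.6 ends/cm


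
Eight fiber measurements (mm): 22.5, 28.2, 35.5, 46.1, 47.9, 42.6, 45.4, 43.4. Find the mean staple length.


Formula: Mean = sum of lengths / count
Sum = 22.5 + 28.2 + 35.5 + 46.1 + 47.9 + 42.6 + 45.4 + 43.4
Sum = 311.6 mm
Mean = 311.6 / 8 = 38.95 mm

38.95 mm


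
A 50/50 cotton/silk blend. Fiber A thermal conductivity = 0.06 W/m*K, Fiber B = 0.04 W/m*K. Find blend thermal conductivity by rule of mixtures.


Formula: Blend property = (fraction_A * property_A) + (fraction_B * property_B)
Step 1: Contribution A = 50/100 * 0.06 W/m*K = 0.03 W/m*K
Step 2: Contribution B = 50/100 * 0.04 W/m*K = 0.02 W/m*K
Step 3: Blend thermal conductivity = 0.03 + 0.02 = 0.05 W/m*K

0.05 W/m*K


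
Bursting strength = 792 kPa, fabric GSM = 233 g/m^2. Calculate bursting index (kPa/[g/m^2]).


Formula: Bursting Index = Bursting Strength / Fabric GSM
BI = 792 kPa / 233 g/m^2
BI = 3.399 kPa/(g/m^2)

3.399 kPa/(g/m^2)


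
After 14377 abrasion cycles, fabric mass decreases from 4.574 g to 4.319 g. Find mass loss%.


Formula: Mass loss% = ((m_before - m_after) / m_before) * 100
Step 1: Mass loss = 4.574 - 4.319 = 0.255 g
Step 2: Ratio = 0.255 / 4.574 = 0.0557499
Step 3: Mass loss% = 0.0557499 * 100 = 5.57499% ≈ 5.57%

5.57%


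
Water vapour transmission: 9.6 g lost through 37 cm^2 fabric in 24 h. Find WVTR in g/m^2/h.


Formula: WVTR = mass_loss / (area * time)
Step 1: Convert area: 37 cm^2 = 0.0037 m^2
Step 2: WVTR = 9.6 g / (0.0037 m^2 * 24 h)
Step 3: WVTR = 9.6 / 0.0888 = 108.1 g/m^2/h

108.1 g/m^2/h


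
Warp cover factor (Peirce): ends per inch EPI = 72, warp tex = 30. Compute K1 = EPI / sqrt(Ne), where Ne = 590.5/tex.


Formula: K1 = EPI / sqrt(Ne), with Ne = 590.5 / tex_warp
Step 1: Ne = 590.5 / 30 = 19.683
Step 2: sqrt(Ne) = sqrt(19.683) = 4.4366
Step 3: K1 = 72 / 4.4366 = 16.2

16.2


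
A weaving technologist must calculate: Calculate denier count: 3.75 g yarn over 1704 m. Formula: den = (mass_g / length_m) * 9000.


Formula: den = (mass_g / length_m) * 9000
Substituting: den = (3.75 / 1704) * 9000
Intermediate: 3.75 / 1704 = 0.0022007 g/m
den = 0.0022007 * 9000 = 19.8 denier

19.8 denier


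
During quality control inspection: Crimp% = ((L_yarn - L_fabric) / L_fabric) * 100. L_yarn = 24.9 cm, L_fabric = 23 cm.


Formula: Crimp% = ((L_yarn - L_fabric) / L_fabric) * 100
Step 1: Extension = 24.9 - 23 = 1.9 cm
Step 2: Crimp% = (1.9 / 23) * 100
Step 3: Crimp% = 0.082609 * 100 = 8.2609% ≈ 8.3%

8.3%


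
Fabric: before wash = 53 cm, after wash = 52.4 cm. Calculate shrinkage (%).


Formula: Shrinkage% = ((L_before - L_after) / L_before) * 100
Step 1: Shrinkage = 53 - 52.4 = 0.6 cm
Step 2: Shrinkage% = (0.6 / 53) * 100
Step 3: Shrinkage% = 0.011321 * 100 = 1.1321% ≈ 1.1%

1.1%


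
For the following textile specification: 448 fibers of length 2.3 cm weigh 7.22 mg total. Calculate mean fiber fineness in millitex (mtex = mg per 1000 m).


Formula: fineness (mtex) = mass (mg) / total length (km) = (mass_mg / total_length_m) * 1000
Step 1: Convert fiber length: 2.3 cm = 0.023 m
Step 2: Total fiber length = 448 * 0.023 = 10.304 m
Step 3: Linear density = 7.22 mg / 10.304 m = 0.7007 mg/m
Step 4: fineness = 0.7007 * 1000 = 700.7 mtex

700.7 mtex


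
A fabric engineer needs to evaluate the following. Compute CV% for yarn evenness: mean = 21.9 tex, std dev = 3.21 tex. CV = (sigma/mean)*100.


Formula: CV% = (standard deviation / mean) * 100
Step 1: Ratio = 3.21 / 21.9 = 0.146575
Step 2: CV% = 0.146575 * 100 = 14.6575% ≈ 14.7%

14.7%


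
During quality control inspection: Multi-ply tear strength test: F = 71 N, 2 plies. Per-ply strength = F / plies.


Formula: Per-ply strength = Total force / Number of plies
Per-ply = 71 N / 2
Per-ply = 35.5 N

35.5 N


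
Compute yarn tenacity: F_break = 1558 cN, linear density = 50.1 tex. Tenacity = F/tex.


Formula: Tenacity = Breaking force / Linear density
Tenacity = 1558 cN / 50.1 tex
Tenacity = 31.10 cN/tex

31.10 cN/tex


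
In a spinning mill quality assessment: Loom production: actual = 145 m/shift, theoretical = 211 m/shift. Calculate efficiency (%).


Formula: Efficiency% = (Actual output / Theoretical output) * 100
Efficiency% = (145 / 211) * 100
Efficiency% = 0.687204 * 100 = 68.7204% ≈ 68.7%

68.7%


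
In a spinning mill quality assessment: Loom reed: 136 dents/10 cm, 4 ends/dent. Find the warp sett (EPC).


Formula: EPC = (dents per 10 cm * ends per dent) / 10
Step 1: Total ends per 10 cm = 136 * 4 = 544
Step 2: EPC = 544 / 10 = 54.4 ends/cm

54.4 ends/cm


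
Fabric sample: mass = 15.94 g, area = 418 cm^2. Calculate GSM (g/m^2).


Formula: GSM = mass_g / area_m2
Step 1: Convert area: 418 cm^2 = 418 / 10000 = 0.0418 m^2
Step 2: GSM = 15.94 g / 0.0418 m^2 = 381.3 g/m^2

381.3 g/m^2


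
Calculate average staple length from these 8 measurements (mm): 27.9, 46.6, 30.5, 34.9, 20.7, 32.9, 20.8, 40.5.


Formula: Mean = sum of lengths / count
Sum = 27.9 + 46.6 + 30.5 + 34.9 + 20.7 + 32.9 + 20.8 + 40.5
Sum = 254.8 mm
Mean = 254.8 / 8 = 31.85 mm

31.85 mm


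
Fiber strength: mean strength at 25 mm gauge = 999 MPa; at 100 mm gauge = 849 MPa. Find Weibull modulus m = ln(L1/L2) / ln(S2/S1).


Formula: m = ln(L1/L2) / ln(S2/S1)
Step 1: ln(L1/L2) = ln(25/100) = -1.38629
Step 2: S2/S1 = 849/999 = 0.84985
Step 3: ln(S2/S1) = ln(0.84985) = -0.16270
Step 4: m = -1.38629 / -0.16270 = 8.52

8.52 (Weibull m)


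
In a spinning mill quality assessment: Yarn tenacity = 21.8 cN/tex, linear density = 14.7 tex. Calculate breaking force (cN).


Formula: Breaking force = Tenacity * Linear density
F = 21.8 cN/tex * 14.7 tex
F = 320.46 cN

320.46 cN


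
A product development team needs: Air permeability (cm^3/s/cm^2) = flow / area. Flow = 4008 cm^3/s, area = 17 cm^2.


Formula: Air Permeability = Airflow / Test Area
AP = 4008 cm^3/s / 17 cm^2
AP = 235.8 cm^3/s/cm^2

235.8 cm^3/s/cm^2


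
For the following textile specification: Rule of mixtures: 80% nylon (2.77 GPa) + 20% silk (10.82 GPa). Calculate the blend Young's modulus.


Formula: Blend property = (fraction_A * property_A) + (fraction_B * property_B)
Step 1: Contribution A = 80/100 * 2.77 GPa = 2.216 GPa
Step 2: Contribution B = 20/100 * 10.82 GPa = 2.164 GPa
Step 3: Blend Young's modulus = 2.216 + 2.164 = 4.38 GPa

4.38 GPa


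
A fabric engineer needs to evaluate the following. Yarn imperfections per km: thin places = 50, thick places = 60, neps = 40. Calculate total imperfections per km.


Formula: Total = thin places + thick places + neps
Total = 50 + 60 + 40
Total = 150 imperfections/km

150 imperfections/km


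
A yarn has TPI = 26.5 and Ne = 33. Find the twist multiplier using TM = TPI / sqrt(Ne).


Formula: TM = TPI / sqrt(Ne)
Step 1: sqrt(Ne) = sqrt(33) = 5.7446
Step 2: TM = 26.5 / 5.7446 = 4.61

4.61 TM


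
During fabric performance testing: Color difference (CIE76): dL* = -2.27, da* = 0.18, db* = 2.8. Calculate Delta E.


Formula: Delta E = sqrt(dL*^2 + da*^2 + db*^2)
Step 1: dL*^2 = (-2.27)^2 = 5.1529
Step 2: da*^2 = 0.18^2 = 0.0324
Step 3: db*^2 = 2.8^2 = 7.84
Step 4: Sum = 5.1529 + 0.0324 + 7.84 = 13.0253
Step 5: Delta E = sqrt(13.0253) = 3.61

3.61 Delta E


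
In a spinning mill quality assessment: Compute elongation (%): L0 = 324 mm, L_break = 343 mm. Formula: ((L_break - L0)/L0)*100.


Formula: Elongation (%) = ((L_break - L0) / L0) * 100
Step 1: Extension = 343 - 324 = 19 mm
Step 2: Elongation = (19 / 324) * 100
Step 3: Elongation = 0.058642 * 100 = 5.8642% ≈ 5.9%

5.9%


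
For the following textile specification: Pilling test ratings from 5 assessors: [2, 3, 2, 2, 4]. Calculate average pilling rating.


Formula: Mean = sum / count
Sum = 2 + 3 + 2 + 2 + 4 = 13
Mean = 13 / 5 = 2.6

2.6


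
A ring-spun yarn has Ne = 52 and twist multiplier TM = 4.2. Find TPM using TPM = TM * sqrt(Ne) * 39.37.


Formula: TPM = TM * sqrt(Ne) * 39.37
Step 1: sqrt(Ne) = sqrt(52) = 7.2111
Step 2: TM * sqrt(Ne) = 4.2 * 7.2111 = 30.2866
Step 3: TPM = 30.2866 * 39.37 = 1192 twists/m

1192 twists/m


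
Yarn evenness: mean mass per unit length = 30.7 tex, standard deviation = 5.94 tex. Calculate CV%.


Formula: CV% = (standard deviation / mean) * 100
Step 1: Ratio = 5.94 / 30.7 = 0.193485
Step 2: CV% = 0.193485 * 100 = 19.3485% ≈ 19.3%

19.3%


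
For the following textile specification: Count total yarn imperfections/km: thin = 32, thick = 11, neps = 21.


Formula: Total = thin places + thick places + neps
Total = 32 + 11 + 21
Total = 64 imperfections/km

64 imperfections/km


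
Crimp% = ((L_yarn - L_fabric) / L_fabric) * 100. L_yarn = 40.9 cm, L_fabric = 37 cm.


Formula: Crimp% = ((L_yarn - L_fabric) / L_fabric) * 100
Step 1: Extension = 40.9 - 37 = 3.9 cm
Step 2: Crimp% = (3.9 / 37) * 100
Step 3: Crimp% = 0.105405 * 100 = 10.5405% ≈ 10.5%

10.5%


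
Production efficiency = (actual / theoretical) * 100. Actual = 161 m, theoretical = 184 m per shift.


Formula: Efficiency% = (Actual output / Theoretical output) * 100
Efficiency% = (161 / 184) * 100
Efficiency% = 0.875 * 100 = 87.5%

87.5%


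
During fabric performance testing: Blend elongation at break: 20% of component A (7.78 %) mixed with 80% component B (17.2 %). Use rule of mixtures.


Formula: Blend property = (fraction_A * property_A) + (fraction_B * property_B)
Step 1: Contribution A = 20/100 * 7.78 % = 1.556 %
Step 2: Contribution B = 80/100 * 17.2 % = 13.76 %
Step 3: Blend elongation at break = 1.556 + 13.76 = 15.316 %

15.316 %


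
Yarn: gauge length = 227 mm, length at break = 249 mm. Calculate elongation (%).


Formula: Elongation (%) = ((L_break - L0) / L0) * 100
Step 1: Extension = 249 - 227 = 22 mm
Step 2: Elongation = (22 / 227) * 100
Step 3: Elongation = 0.096916 * 100 = 9.6916% ≈ 9.7%

9.7%


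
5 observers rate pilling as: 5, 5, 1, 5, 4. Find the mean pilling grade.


Formula: Mean = sum / count
Sum = 5 + 5 + 1 + 5 + 4 = 20
Mean = 20 / 5 = 4.0

4.0


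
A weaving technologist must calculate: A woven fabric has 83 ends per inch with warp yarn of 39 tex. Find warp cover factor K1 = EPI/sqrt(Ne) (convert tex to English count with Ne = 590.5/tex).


Formula: K1 = EPI / sqrt(Ne), with Ne = 590.5 / tex_warp
Step 1: Ne = 590.5 / 39 = 15.141
Step 2: sqrt(Ne) = sqrt(15.141) = 3.8911
Step 3: K1 = 83 / 3.8911 = 21.3

21.3


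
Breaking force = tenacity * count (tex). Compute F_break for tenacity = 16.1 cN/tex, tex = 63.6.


Formula: Breaking force = Tenacity * Linear density
F = 16.1 cN/tex * 63.6 tex
F = 1023.96 cN

1023.96 cN


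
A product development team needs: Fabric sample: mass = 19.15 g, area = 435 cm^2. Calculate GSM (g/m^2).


Formula: GSM = mass_g / area_m2
Step 1: Convert area: 435 cm^2 = 435 / 10000 = 0.0435 m^2
Step 2: GSM = 19.15 g / 0.0435 m^2 = 440.2 g/m^2

440.2 g/m^2


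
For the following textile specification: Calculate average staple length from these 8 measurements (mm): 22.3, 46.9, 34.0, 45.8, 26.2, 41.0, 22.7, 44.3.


Formula: Mean = sum of lengths / count
Sum = 22.3 + 46.9 + 34.0 + 45.8 + 26.2 + 41.0 + 22.7 + 44.3
Sum = 283.2 mm
Mean = 283.2 / 8 = 35.40 mm

35.40 mm


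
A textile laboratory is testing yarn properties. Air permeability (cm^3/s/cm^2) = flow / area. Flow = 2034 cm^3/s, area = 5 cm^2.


Formula: Air Permeability = Airflow / Test Area
AP = 2034 cm^3/s / 5 cm^2
AP = 406.8 cm^3/s/cm^2

406.8 cm^3/s/cm^2


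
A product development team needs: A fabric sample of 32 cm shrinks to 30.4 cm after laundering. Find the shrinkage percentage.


Formula: Shrinkage% = ((L_before - L_after) / L_before) * 100
Step 1: Shrinkage = 32 - 30.4 = 1.6 cm
Step 2: Shrinkage% = (1.6 / 32) * 100
Step 3: Shrinkage% = 0.05 * 100 = 5.0%

5.0%


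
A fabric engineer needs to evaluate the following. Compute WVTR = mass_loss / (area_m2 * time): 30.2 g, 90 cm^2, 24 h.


Formula: WVTR = mass_loss / (area * time)
Step 1: Convert area: 90 cm^2 = 0.009 m^2
Step 2: WVTR = 30.2 g / (0.009 m^2 * 24 h)
Step 3: WVTR = 30.2 / 0.216 = 139.8 g/m^2/h

139.8 g/m^2/h


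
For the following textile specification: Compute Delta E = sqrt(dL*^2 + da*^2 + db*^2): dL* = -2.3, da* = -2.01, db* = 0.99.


Formula: Delta E = sqrt(dL*^2 + da*^2 + db*^2)
Step 1: dL*^2 = (-2.3)^2 = 5.29
Step 2: da*^2 = (-2.01)^2 = 4.0401
Step 3: db*^2 = 0.99^2 = 0.9801
Step 4: Sum = 5.29 + 4.0401 + 0.9801 = 10.3102
Step 5: Delta E = sqrt(10.3102) = 3.21

3.21 Delta E


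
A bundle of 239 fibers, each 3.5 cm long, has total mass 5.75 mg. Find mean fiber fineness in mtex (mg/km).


Formula: fineness (mtex) = mass (mg) / total length (km) = (mass_mg / total_length_m) * 1000
Step 1: Convert fiber length: 3.5 cm = 0.035 m
Step 2: Total fiber length = 239 * 0.035 = 8.365 m
Step 3: Linear density = 5.75 mg / 8.365 m = 0.6874 mg/m
Step 4: fineness = 0.6874 * 1000 = 687.4 mtex

687.4 mtex


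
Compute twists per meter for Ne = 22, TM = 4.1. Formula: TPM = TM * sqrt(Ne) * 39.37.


Formula: TPM = TM * sqrt(Ne) * 39.37
Step 1: sqrt(Ne) = sqrt(22) = 4.6904
Step 2: TM * sqrt(Ne) = 4.1 * 4.6904 = 19.2306
Step 3: TPM = 19.2306 * 39.37 = 757 twists/m

757 twists/m


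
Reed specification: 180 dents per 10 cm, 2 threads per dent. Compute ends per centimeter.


Formula: EPC = (dents per 10 cm * ends per dent) / 10
Step 1: Total ends per 10 cm = 180 * 2 = 360
Step 2: EPC = 360 / 10 = 36.0 ends/cm

36.0 ends/cm


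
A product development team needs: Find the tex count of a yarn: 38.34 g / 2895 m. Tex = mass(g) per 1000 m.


Formula: Tex = (mass_g / length_m) * 1000
Substituting: Tex = (38.34 / 2895) * 1000
Intermediate: 38.34 / 2895 = 0.01324352 g/m
Tex = 0.01324352 * 1000 = 13.24 tex

13.24 tex


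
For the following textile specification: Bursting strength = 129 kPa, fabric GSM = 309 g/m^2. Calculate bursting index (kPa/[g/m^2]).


Formula: Bursting Index = Bursting Strength / Fabric GSM
BI = 129 kPa / 309 g/m^2
BI = 0.417 kPa/(g/m^2)

0.417 kPa/(g/m^2)


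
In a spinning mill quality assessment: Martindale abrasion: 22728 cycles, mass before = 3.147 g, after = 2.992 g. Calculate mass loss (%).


Formula: Mass loss% = ((m_before - m_after) / m_before) * 100
Step 1: Mass loss = 3.147 - 2.992 = 0.155 g
Step 2: Ratio = 0.155 / 3.147 = 0.0492533
Step 3: Mass loss% = 0.0492533 * 100 = 4.92533% ≈ 4.93%

4.93%


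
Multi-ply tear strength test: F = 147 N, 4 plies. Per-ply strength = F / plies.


Formula: Per-ply strength = Total force / Number of plies
Per-ply = 147 N / 4
Per-ply = 36.75 N

36.75 N


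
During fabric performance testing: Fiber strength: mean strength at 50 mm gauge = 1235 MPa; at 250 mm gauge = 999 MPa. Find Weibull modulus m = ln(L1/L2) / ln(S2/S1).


Formula: m = ln(L1/L2) / ln(S2/S1)
Step 1: ln(L1/L2) = ln(50/250) = -1.60944
Step 2: S2/S1 = 999/1235 = 0.80891
Step 3: ln(S2/S1) = ln(0.80891) = -0.21207
Step 4: m = -1.60944 / -0.21207 = 7.59

7.59 (Weibull m)


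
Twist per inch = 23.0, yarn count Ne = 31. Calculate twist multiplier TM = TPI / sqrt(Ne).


Formula: TM = TPI / sqrt(Ne)
Step 1: sqrt(Ne) = sqrt(31) = 5.5678
Step 2: TM = 23.0 / 5.5678 = 4.13

4.13 TM


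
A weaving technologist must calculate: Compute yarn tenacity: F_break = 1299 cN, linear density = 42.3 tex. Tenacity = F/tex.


Formula: Tenacity = Breaking force / Linear density
Tenacity = 1299 cN / 42.3 tex
Tenacity = 30.71 cN/tex

30.71 cN/tex


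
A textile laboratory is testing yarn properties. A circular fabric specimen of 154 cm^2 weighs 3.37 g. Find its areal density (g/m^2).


Formula: GSM = mass_g / area_m2
Step 1: Convert area: 154 cm^2 = 154 / 10000 = 0.0154 m^2
Step 2: GSM = 3.37 g / 0.0154 m^2 = 218.8 g/m^2

218.8 g/m^2


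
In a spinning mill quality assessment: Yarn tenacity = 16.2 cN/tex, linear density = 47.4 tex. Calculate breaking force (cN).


Formula: Breaking force = Tenacity * Linear density
F = 16.2 cN/tex * 47.4 tex
F = 767.88 cN

767.88 cN


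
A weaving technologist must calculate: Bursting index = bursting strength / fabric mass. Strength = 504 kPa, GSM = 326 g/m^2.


Formula: Bursting Index = Bursting Strength / Fabric GSM
BI = 504 kPa / 326 g/m^2
BI = 1.546 kPa/(g/m^2)

1.546 kPa/(g/m^2)


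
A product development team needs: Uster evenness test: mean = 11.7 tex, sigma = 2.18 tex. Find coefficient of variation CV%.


Formula: CV% = (standard deviation / mean) * 100
Step 1: Ratio = 2.18 / 11.7 = 0.186325
Step 2: CV% = 0.186325 * 100 = 18.6325% ≈ 18.6%

18.6%


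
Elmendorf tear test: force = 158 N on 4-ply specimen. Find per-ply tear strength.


Formula: Per-ply strength = Total force / Number of plies
Per-ply = 158 N / 4
Per-ply = 39.5 N

39.5 N


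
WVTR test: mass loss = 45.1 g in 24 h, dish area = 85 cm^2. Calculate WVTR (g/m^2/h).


Formula: WVTR = mass_loss / (area * time)
Step 1: Convert area: 85 cm^2 = 0.0085 m^2
Step 2: WVTR = 45.1 g / (0.0085 m^2 * 24 h)
Step 3: WVTR = 45.1 / 0.204 = 221.1 g/m^2/h

221.1 g/m^2/h


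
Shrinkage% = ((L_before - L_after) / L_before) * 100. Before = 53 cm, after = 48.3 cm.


Formula: Shrinkage% = ((L_before - L_after) / L_before) * 100
Step 1: Shrinkage = 53 - 48.3 = 4.7 cm
Step 2: Shrinkage% = (4.7 / 53) * 100
Step 3: Shrinkage% = 0.088679 * 100 = 8.8679% ≈ 8.9%

8.9%


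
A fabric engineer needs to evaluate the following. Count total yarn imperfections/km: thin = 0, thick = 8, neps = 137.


Formula: Total = thin places + thick places + neps
Total = 0 + 8 + 137
Total = 145 imperfections/km

145 imperfections/km


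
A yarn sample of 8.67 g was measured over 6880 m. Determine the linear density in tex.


Formula: Tex = (mass_g / length_m) * 1000
Substituting: Tex = (8.67 / 6880) * 1000
Intermediate: 8.67 / 6880 = 0.00126017 g/m
Tex = 0.00126017 * 1000 = 1.26 tex

1.26 tex


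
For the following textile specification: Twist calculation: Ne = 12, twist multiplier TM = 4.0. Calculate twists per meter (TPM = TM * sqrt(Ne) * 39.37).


Formula: TPM = TM * sqrt(Ne) * 39.37
Step 1: sqrt(Ne) = sqrt(12) = 3.4641
Step 2: TM * sqrt(Ne) = 4.0 * 3.4641 = 13.8564
Step 3: TPM = 13.8564 * 39.37 = 546 twists/m

546 twists/m


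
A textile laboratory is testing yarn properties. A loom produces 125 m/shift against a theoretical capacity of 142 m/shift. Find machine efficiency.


Formula: Efficiency% = (Actual output / Theoretical output) * 100
Efficiency% = (125 / 142) * 100
Efficiency% = 0.880282 * 100 = 88.0282% ≈ 88.0%

88.0%


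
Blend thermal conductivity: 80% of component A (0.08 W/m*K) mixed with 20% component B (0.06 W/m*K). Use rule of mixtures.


Formula: Blend property = (fraction_A * property_A) + (fraction_B * property_B)
Step 1: Contribution A = 80/100 * 0.08 W/m*K = 0.064 W/m*K
Step 2: Contribution B = 20/100 * 0.06 W/m*K = 0.012 W/m*K
Step 3: Blend thermal conductivity = 0.064 + 0.012 = 0.076 W/m*K

0.076 W/m*K


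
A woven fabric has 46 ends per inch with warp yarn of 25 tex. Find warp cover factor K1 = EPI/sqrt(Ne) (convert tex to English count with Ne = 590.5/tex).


Formula: K1 = EPI / sqrt(Ne), with Ne = 590.5 / tex_warp
Step 1: Ne = 590.5 / 25 = 23.62
Step 2: sqrt(Ne) = sqrt(23.62) = 4.86
Step 3: K1 = 46 / 4.86 = 9.5

9.5


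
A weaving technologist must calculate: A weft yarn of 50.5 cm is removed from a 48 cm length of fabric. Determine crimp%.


Formula: Crimp% = ((L_yarn - L_fabric) / L_fabric) * 100
Step 1: Extension = 50.5 - 48 = 2.5 cm
Step 2: Crimp% = (2.5 / 48) * 100
Step 3: Crimp% = 0.052083 * 100 = 5.2083% ≈ 5.2%

5.2%


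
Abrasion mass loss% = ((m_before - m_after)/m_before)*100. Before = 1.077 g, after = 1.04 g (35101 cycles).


Formula: Mass loss% = ((m_before - m_after) / m_before) * 100
Step 1: Mass loss = 1.077 - 1.04 = 0.037 g
Step 2: Ratio = 0.037 / 1.077 = 0.0343547
Step 3: Mass loss% = 0.0343547 * 100 = 3.43547% ≈ 3.44%

3.44%


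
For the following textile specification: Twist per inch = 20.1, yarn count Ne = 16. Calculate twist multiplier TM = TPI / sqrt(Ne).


Formula: TM = TPI / sqrt(Ne)
Step 1: sqrt(Ne) = sqrt(16) = 4
Step 2: TM = 20.1 / 4 = 5.03

5.03 TM


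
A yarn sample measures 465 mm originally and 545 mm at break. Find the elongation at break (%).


Formula: Elongation (%) = ((L_break - L0) / L0) * 100
Step 1: Extension = 545 - 465 = 80 mm
Step 2: Elongation = (80 / 465) * 100
Step 3: Elongation = 0.172043 * 100 = 17.2043% ≈ 17.2%

17.2%


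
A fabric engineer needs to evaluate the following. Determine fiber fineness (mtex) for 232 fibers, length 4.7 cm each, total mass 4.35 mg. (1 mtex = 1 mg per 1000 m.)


Formula: fineness (mtex) = mass (mg) / total length (km) = (mass_mg / total_length_m) * 1000
Step 1: Convert fiber length: 4.7 cm = 0.047 m
Step 2: Total fiber length = 232 * 0.047 = 10.904 m
Step 3: Linear density = 4.35 mg / 10.904 m = 0.3989 mg/m
Step 4: fineness = 0.3989 * 1000 = 398.9 mtex

398.9 mtex


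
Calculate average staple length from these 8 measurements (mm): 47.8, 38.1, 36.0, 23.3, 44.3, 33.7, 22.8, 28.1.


Formula: Mean = sum of lengths / count
Sum = 47.8 + 38.1 + 36.0 + 23.3 + 44.3 + 33.7 + 22.8 + 28.1
Sum = 274.1 mm
Mean = 274.1 / 8 = 34.26 mm

34.26 mm


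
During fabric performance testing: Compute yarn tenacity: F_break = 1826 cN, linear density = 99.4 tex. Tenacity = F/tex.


Formula: Tenacity = Breaking force / Linear density
Tenacity = 1826 cN / 99.4 tex
Tenacity = 18.37 cN/tex

18.37 cN/tex


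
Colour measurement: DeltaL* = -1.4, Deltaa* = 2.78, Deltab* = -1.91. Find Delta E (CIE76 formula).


Formula: Delta E = sqrt(dL*^2 + da*^2 + db*^2)
Step 1: dL*^2 = (-1.4)^2 = 1.96
Step 2: da*^2 = 2.78^2 = 7.7284
Step 3: db*^2 = (-1.91)^2 = 3.6481
Step 4: Sum = 1.96 + 7.7284 + 3.6481 = 13.3365
Step 5: Delta E = sqrt(13.3365) = 3.65

3.65 Delta E


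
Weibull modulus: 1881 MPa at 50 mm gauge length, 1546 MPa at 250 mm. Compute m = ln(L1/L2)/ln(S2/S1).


Formula: m = ln(L1/L2) / ln(S2/S1)
Step 1: ln(L1/L2) = ln(50/250) = -1.60944
Step 2: S2/S1 = 1546/1881 = 0.8219
Step 3: ln(S2/S1) = ln(0.8219) = -0.19614
Step 4: m = -1.60944 / -0.19614 = 8.21

8.21 (Weibull m)


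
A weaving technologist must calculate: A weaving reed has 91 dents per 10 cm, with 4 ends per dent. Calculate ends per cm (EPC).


Formula: EPC = (dents per 10 cm * ends per dent) / 10
Step 1: Total ends per 10 cm = 91 * 4 = 364
Step 2: EPC = 364 / 10 = 36.4 ends/cm

36.4 ends/cm


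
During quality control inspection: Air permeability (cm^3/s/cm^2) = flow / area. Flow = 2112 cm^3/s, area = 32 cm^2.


Formula: Air Permeability = Airflow / Test Area
AP = 2112 cm^3/s / 32 cm^2
AP = 66.0 cm^3/s/cm^2

66.0 cm^3/s/cm^2


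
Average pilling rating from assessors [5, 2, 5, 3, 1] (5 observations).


Formula: Mean = sum / count
Sum = 5 + 2 + 5 + 3 + 1 = 16
Mean = 16 / 5 = 3.2

3.2


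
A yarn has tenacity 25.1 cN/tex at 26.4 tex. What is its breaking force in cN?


Formula: Breaking force = Tenacity * Linear density
F = 25.1 cN/tex * 26.4 tex
F = 662.64 cN

662.64 cN


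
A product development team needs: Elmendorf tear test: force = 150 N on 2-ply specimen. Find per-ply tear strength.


Formula: Per-ply strength = Total force / Number of plies
Per-ply = 150 N / 2
Per-ply = 75 N

75 N


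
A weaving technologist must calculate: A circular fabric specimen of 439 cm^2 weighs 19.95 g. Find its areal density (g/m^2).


Formula: GSM = mass_g / area_m2
Step 1: Convert area: 439 cm^2 = 439 / 10000 = 0.0439 m^2
Step 2: GSM = 19.95 g / 0.0439 m^2 = 454.4 g/m^2

454.4 g/m^2


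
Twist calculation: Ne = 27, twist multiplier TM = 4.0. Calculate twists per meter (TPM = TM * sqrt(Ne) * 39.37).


Formula: TPM = TM * sqrt(Ne) * 39.37
Step 1: sqrt(Ne) = sqrt(27) = 5.1962
Step 2: TM * sqrt(Ne) = 4.0 * 5.1962 = 20.7848
Step 3: TPM = 20.7848 * 39.37 = 818 twists/m

818 twists/m


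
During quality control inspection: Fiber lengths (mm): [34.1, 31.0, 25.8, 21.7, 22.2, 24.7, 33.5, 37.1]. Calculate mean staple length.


Formula: Mean = sum of lengths / count
Sum = 34.1 + 31.0 + 25.8 + 21.7 + 22.2 + 24.7 + 33.5 + 37.1
Sum = 230.1 mm
Mean = 230.1 / 8 = 28.76 mm

28.76 mm


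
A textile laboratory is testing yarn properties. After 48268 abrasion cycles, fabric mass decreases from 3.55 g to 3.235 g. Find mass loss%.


Formula: Mass loss% = ((m_before - m_after) / m_before) * 100
Step 1: Mass loss = 3.55 - 3.235 = 0.315 g
Step 2: Ratio = 0.315 / 3.55 = 0.0887324
Step 3: Mass loss% = 0.0887324 * 100 = 8.87324% ≈ 8.87%

8.87%


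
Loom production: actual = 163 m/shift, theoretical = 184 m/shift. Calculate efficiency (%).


Formula: Efficiency% = (Actual output / Theoretical output) * 100
Efficiency% = (163 / 184) * 100
Efficiency% = 0.88587 * 100 = 88.587% ≈ 88.6%

88.6%


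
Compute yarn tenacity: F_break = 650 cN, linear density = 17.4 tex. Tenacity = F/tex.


Formula: Tenacity = Breaking force / Linear density
Tenacity = 650 cN / 17.4 tex
Tenacity = 37.36 cN/tex

37.36 cN/tex


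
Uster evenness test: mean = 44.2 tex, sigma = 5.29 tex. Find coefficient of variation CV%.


Formula: CV% = (standard deviation / mean) * 100
Step 1: Ratio = 5.29 / 44.2 = 0.119683
Step 2: CV% = 0.119683 * 100 = 11.9683% ≈ 12.0%

12.0%


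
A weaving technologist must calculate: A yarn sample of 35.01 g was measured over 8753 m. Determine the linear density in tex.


Formula: Tex = (mass_g / length_m) * 1000
Substituting: Tex = (35.01 / 8753) * 1000
Intermediate: 35.01 / 8753 = 0.00399977 g/m
Tex = 0.00399977 * 1000 = 4.00 tex

4.00 tex


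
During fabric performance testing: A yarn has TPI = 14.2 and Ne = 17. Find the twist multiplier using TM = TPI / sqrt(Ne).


Formula: TM = TPI / sqrt(Ne)
Step 1: sqrt(Ne) = sqrt(17) = 4.1231
Step 2: TM = 14.2 / 4.1231 = 3.44

3.44 TM


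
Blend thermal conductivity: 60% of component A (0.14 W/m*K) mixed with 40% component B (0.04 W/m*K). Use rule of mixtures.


Formula: Blend property = (fraction_A * property_A) + (fraction_B * property_B)
Step 1: Contribution A = 60/100 * 0.14 W/m*K = 0.084 W/m*K
Step 2: Contribution B = 40/100 * 0.04 W/m*K = 0.016 W/m*K
Step 3: Blend thermal conductivity = 0.084 + 0.016 = 0.1 W/m*K

0.1 W/m*K


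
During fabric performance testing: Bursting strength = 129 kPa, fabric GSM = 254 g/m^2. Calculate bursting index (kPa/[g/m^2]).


Formula: Bursting Index = Bursting Strength / Fabric GSM
BI = 129 kPa / 254 g/m^2
BI = 0.508 kPa/(g/m^2)

0.508 kPa/(g/m^2)


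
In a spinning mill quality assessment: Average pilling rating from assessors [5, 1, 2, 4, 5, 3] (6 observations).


Formula: Mean = sum / count
Sum = 5 + 1 + 2 + 4 + 5 + 3 = 20
Mean = 20 / 6 = 3.3

3.3


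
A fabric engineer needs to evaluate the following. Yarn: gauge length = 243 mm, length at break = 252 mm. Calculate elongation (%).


Formula: Elongation (%) = ((L_break - L0) / L0) * 100
Step 1: Extension = 252 - 243 = 9 mm
Step 2: Elongation = (9 / 243) * 100
Step 3: Elongation = 0.037037 * 100 = 3.7037% ≈ 3.7%

3.7%


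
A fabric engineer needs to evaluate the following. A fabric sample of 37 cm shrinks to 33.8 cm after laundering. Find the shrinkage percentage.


Formula: Shrinkage% = ((L_before - L_after) / L_before) * 100
Step 1: Shrinkage = 37 - 33.8 = 3.2 cm
Step 2: Shrinkage% = (3.2 / 37) * 100
Step 3: Shrinkage% = 0.086486 * 100 = 8.6486% ≈ 8.6%

8.6%


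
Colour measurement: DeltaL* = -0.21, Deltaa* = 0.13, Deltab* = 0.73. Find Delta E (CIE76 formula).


Formula: Delta E = sqrt(dL*^2 + da*^2 + db*^2)
Step 1: dL*^2 = (-0.21)^2 = 0.0441
Step 2: da*^2 = 0.13^2 = 0.0169
Step 3: db*^2 = 0.73^2 = 0.5329
Step 4: Sum = 0.0441 + 0.0169 + 0.5329 = 0.5939
Step 5: Delta E = sqrt(0.5939) = 0.77

0.77 Delta E


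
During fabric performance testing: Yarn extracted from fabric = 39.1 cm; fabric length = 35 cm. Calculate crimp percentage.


Formula: Crimp% = ((L_yarn - L_fabric) / L_fabric) * 100
Step 1: Extension = 39.1 - 35 = 4.1 cm
Step 2: Crimp% = (4.1 / 35) * 100
Step 3: Crimp% = 0.117143 * 100 = 11.7143% ≈ 11.7%

11.7%


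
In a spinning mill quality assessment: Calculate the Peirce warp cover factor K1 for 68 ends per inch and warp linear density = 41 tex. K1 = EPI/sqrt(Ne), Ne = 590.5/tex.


Formula: K1 = EPI / sqrt(Ne), with Ne = 590.5 / tex_warp
Step 1: Ne = 590.5 / 41 = 14.402
Step 2: sqrt(Ne) = sqrt(14.402) = 3.795
Step 3: K1 = 68 / 3.795 = 17.9

17.9


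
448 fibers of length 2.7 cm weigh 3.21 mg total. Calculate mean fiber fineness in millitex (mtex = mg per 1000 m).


Formula: fineness (mtex) = mass (mg) / total length (km) = (mass_mg / total_length_m) * 1000
Step 1: Convert fiber length: 2.7 cm = 0.027 m
Step 2: Total fiber length = 448 * 0.027 = 12.096 m
Step 3: Linear density = 3.21 mg / 12.096 m = 0.2654 mg/m
Step 4: fineness = 0.2654 * 1000 = 265.4 mtex

265.4 mtex


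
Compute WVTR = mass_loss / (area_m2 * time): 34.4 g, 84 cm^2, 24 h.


Formula: WVTR = mass_loss / (area * time)
Step 1: Convert area: 84 cm^2 = 0.0084 m^2
Step 2: WVTR = 34.4 g / (0.0084 m^2 * 24 h)
Step 3: WVTR = 34.4 / 0.2016 = 170.6 g/m^2/h

170.6 g/m^2/h


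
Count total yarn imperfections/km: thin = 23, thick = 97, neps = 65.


Formula: Total = thin places + thick places + neps
Total = 23 + 97 + 65
Total = 185 imperfections/km

185 imperfections/km


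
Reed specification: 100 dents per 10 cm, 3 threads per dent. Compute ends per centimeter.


Formula: EPC = (dents per 10 cm * ends per dent) / 10
Step 1: Total ends per 10 cm = 100 * 3 = 300
Step 2: EPC = 300 / 10 = 30.0 ends/cm

30.0 ends/cm


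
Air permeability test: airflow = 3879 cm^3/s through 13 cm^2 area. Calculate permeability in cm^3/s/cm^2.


Formula: Air Permeability = Airflow / Test Area
AP = 3879 cm^3/s / 13 cm^2
AP = 298.4 cm^3/s/cm^2

298.4 cm^3/s/cm^2


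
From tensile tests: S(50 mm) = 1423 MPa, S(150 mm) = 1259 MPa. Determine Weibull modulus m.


Formula: m = ln(L1/L2) / ln(S2/S1)
Step 1: ln(L1/L2) = ln(50/150) = -1.09861
Step 2: S2/S1 = 1259/1423 = 0.88475
Step 3: ln(S2/S1) = ln(0.88475) = -0.12245
Step 4: m = -1.09861 / -0.12245 = 8.97

8.97 (Weibull m)


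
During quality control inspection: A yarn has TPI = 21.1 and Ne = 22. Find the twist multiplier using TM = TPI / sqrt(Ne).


Formula: TM = TPI / sqrt(Ne)
Step 1: sqrt(Ne) = sqrt(22) = 4.6904
Step 2: TM = 21.1 / 4.6904 = 4.50

4.50 TM


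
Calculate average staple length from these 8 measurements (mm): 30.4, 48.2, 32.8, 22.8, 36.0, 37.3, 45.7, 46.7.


Formula: Mean = sum of lengths / count
Sum = 30.4 + 48.2 + 32.8 + 22.8 + 36.0 + 37.3 + 45.7 + 46.7
Sum = 299.9 mm
Mean = 299.9 / 8 = 37.49 mm

37.49 mm


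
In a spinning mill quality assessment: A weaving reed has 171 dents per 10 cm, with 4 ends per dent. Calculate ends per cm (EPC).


Formula: EPC = (dents per 10 cm * ends per dent) / 10
Step 1: Total ends per 10 cm = 171 * 4 = 684
Step 2: EPC = 684 / 10 = 68.4 ends/cm

68.4 ends/cm


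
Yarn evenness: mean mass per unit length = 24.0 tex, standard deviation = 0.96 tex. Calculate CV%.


Formula: CV% = (standard deviation / mean) * 100
Step 1: Ratio = 0.96 / 24.0 = 0.04
Step 2: CV% = 0.04 * 100 = 4.0%

4.0%


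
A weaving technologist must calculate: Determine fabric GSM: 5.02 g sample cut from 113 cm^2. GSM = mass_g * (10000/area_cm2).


Formula: GSM = mass_g / area_m2
Step 1: Convert area: 113 cm^2 = 113 / 10000 = 0.0113 m^2
Step 2: GSM = 5.02 g / 0.0113 m^2 = 444.2 g/m^2

444.2 g/m^2


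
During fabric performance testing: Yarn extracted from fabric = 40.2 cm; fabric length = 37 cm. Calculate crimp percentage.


Formula: Crimp% = ((L_yarn - L_fabric) / L_fabric) * 100
Step 1: Extension = 40.2 - 37 = 3.2 cm
Step 2: Crimp% = (3.2 / 37) * 100
Step 3: Crimp% = 0.086486 * 100 = 8.6486% ≈ 8.6%

8.6%


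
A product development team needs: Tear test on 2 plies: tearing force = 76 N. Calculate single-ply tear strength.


Formula: Per-ply strength = Total force / Number of plies
Per-ply = 76 N / 2
Per-ply = 38 N

38 N


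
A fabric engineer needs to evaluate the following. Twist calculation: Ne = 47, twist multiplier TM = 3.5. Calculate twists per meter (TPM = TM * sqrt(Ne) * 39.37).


Formula: TPM = TM * sqrt(Ne) * 39.37
Step 1: sqrt(Ne) = sqrt(47) = 6.8557
Step 2: TM * sqrt(Ne) = 3.5 * 6.8557 = 23.995
Step 3: TPM = 23.995 * 39.37 = 945 twists/m

945 twists/m


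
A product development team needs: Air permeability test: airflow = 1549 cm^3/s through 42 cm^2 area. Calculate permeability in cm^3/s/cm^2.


Formula: Air Permeability = Airflow / Test Area
AP = 1549 cm^3/s / 42 cm^2
AP = 36.9 cm^3/s/cm^2

36.9 cm^3/s/cm^2


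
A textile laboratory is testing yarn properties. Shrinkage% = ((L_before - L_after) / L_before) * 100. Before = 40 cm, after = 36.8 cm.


Formula: Shrinkage% = ((L_before - L_after) / L_before) * 100
Step 1: Shrinkage = 40 - 36.8 = 3.2 cm
Step 2: Shrinkage% = (3.2 / 40) * 100
Step 3: Shrinkage% = 0.08 * 100 = 8.0%

8.0%


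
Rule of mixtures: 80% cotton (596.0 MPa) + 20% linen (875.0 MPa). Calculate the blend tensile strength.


Formula: Blend property = (fraction_A * property_A) + (fraction_B * property_B)
Step 1: Contribution A = 80/100 * 596.0 MPa = 476.8 MPa
Step 2: Contribution B = 20/100 * 875.0 MPa = 175.0 MPa
Step 3: Blend tensile strength = 476.8 + 175.0 = 651.8 MPa

651.8 MPa


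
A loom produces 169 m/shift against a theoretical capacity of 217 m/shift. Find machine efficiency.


Formula: Efficiency% = (Actual output / Theoretical output) * 100
Efficiency% = (169 / 217) * 100
Efficiency% = 0.778802 * 100 = 77.8802% ≈ 77.9%

77.9%
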